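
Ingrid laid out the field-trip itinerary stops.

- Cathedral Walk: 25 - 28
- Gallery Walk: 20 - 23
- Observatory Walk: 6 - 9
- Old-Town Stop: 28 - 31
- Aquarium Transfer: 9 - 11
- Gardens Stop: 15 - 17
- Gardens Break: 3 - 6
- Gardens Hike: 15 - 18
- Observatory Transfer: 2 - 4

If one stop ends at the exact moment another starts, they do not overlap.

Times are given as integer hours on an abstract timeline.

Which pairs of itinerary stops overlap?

Gardens Break & Observatory Transfer, Gardens Hike & Gardens Stop

Sorted by start: Observatory Transfer, Gardens Break, Observatory Walk, Aquarium Transfer, Gardens Hike, Gardens Stop, Gallery Walk, Cathedral Walk, Old-Town Stop.
Gardens Break starts before Observatory Transfer ends → Observatory Transfer and Gardens Break overlap.
Observatory Walk starts after Observatory Transfer ends — done with Observatory Transfer.
Observatory Walk starts exactly when Gardens Break ends (back-to-back, no overlap) — done with Gardens Break.
Aquarium Transfer starts exactly when Observatory Walk ends (back-to-back, no overlap) — done with Observatory Walk.
Gardens Hike starts after Aquarium Transfer ends — done with Aquarium Transfer.
Gardens Stop starts before Gardens Hike ends → Gardens Hike and Gardens Stop overlap.
Gallery Walk starts after Gardens Hike ends — done with Gardens Hike.
Gallery Walk starts after Gardens Stop ends — done with Gardens Stop.
Cathedral Walk starts after Gallery Walk ends — done with Gallery Walk.
Old-Town Stop starts exactly when Cathedral Walk ends (back-to-back, no overlap).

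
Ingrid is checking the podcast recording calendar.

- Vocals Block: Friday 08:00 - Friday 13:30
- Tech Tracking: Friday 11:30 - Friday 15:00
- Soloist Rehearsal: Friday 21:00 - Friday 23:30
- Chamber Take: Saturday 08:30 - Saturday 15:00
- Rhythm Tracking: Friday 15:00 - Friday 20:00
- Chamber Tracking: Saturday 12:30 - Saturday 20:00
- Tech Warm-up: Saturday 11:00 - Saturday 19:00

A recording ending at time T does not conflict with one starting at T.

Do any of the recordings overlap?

Yes

Sorted by start: Vocals Block, Tech Tracking, Rhythm Tracking, Soloist Rehearsal, Chamber Take, Tech Warm-up, Chamber Tracking.
Tech Tracking starts before Vocals Block ends → Vocals Block and Tech Tracking overlap.
That's a conflict, so the schedule is not conflict-free.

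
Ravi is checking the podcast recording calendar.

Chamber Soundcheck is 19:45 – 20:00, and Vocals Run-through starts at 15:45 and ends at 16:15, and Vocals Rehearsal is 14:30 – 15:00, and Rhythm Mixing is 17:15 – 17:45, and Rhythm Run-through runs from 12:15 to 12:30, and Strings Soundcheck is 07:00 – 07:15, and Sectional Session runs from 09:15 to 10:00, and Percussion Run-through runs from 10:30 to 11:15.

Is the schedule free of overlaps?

Yes

Sorted by start: Strings Soundcheck, Sectional Session, Percussion Run-through, Rhythm Run-through, Vocals Rehearsal, Vocals Run-through, Rhythm Mixing, Chamber Soundcheck.
Sectional Session starts after Strings Soundcheck ends, so nothing later overlaps Strings Soundcheck either.
Percussion Run-through starts after Sectional Session ends, so nothing later overlaps Sectional Session either.
Rhythm Run-through starts after Percussion Run-through ends, so nothing later overlaps Percussion Run-through either.
Vocals Rehearsal starts after Rhythm Run-through ends, so nothing later overlaps Rhythm Run-through either.
Vocals Run-through starts after Vocals Rehearsal ends, so nothing later overlaps Vocals Rehearsal either.
Rhythm Mixing starts after Vocals Run-through ends, so nothing later overlaps Vocals Run-through either.
Chamber Soundcheck starts after Rhythm Mixing ends.
Every pair is clear; the schedule has no overlaps.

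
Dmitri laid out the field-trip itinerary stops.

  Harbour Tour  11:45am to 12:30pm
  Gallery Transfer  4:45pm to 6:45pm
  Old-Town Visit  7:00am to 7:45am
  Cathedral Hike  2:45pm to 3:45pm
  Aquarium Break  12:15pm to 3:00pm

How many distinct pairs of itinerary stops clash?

2

Sorted by start: Old-Town Visit, Harbour Tour, Aquarium Break, Cathedral Hike, Gallery Transfer.
Harbour Tour starts after Old-Town Visit ends; Old-Town Visit is clear from here.
Aquarium Break starts before Harbour Tour ends → Harbour Tour and Aquarium Break overlap.
Cathedral Hike starts after Harbour Tour ends; Harbour Tour is clear from here.
Cathedral Hike starts before Aquarium Break ends → Aquarium Break and Cathedral Hike overlap.
Gallery Transfer starts after Aquarium Break ends.
Gallery Transfer starts after Cathedral Hike ends.
Overlapping pairs: Aquarium Break & Cathedral Hike, Aquarium Break & Harbour Tour — 2 in total.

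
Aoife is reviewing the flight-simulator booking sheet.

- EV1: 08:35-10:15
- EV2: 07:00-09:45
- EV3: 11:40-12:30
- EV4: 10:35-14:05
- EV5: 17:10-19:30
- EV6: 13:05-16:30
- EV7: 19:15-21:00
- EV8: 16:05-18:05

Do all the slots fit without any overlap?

No

Two intervals overlap when each starts before the other ends.
Sorted by start: EV2, EV1, EV4, EV3, EV6, EV8, EV5, EV7.
EV1 starts before EV2 ends → EV2 and EV1 overlap.
That's a conflict, so the schedule is not conflict-free.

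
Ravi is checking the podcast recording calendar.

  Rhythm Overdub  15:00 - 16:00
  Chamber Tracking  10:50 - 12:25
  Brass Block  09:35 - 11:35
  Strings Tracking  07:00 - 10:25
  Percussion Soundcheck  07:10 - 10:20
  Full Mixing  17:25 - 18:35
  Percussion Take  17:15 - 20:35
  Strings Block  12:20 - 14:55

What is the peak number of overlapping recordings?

3

Sort all start/end points and keep a running count:
07:00 start Strings Tracking → 1
07:10 start Percussion Soundcheck → 2
09:35 start Brass Block → 3
10:20 end Percussion Soundcheck → 2
10:25 end Strings Tracking → 1
10:50 start Chamber Tracking → 2
11:35 end Brass Block → 1
12:20 start Strings Block → 2
12:25 end Chamber Tracking → 1
14:55 end Strings Block → 0
15:00 start Rhythm Overdub → 1
16:00 end Rhythm Overdub → 0
17:15 start Percussion Take → 1
17:25 start Full Mixing → 2
18:35 end Full Mixing → 1
20:35 end Percussion Take → 0
Peak is 3, at 09:35 (Brass Block, Percussion Soundcheck, Strings Tracking).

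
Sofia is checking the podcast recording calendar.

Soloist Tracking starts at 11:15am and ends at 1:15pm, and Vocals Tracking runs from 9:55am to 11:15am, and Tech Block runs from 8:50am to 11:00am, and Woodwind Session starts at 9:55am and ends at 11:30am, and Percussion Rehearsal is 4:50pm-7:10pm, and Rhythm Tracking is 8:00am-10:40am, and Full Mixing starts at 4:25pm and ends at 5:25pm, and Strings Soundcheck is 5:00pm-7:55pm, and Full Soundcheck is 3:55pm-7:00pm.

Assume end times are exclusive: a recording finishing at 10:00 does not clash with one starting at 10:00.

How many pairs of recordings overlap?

Sorted by start: Rhythm Tracking, Tech Block, Vocals Tracking, Woodwind Session, Soloist Tracking, Full Soundcheck, Full Mixing, Percussion Rehearsal, Strings Soundcheck.
Tech Block starts before Rhythm Tracking ends → Rhythm Tracking and Tech Block overlap.
Vocals Tracking starts before Rhythm Tracking ends → Rhythm Tracking and Vocals Tracking overlap.
Woodwind Session starts before Rhythm Tracking ends → Rhythm Tracking and Woodwind Session overlap.
Soloist Tracking starts after Rhythm Tracking ends, so Rhythm Tracking has no further overlaps.
Vocals Tracking starts before Tech Block ends → Tech Block and Vocals Tracking overlap.
Woodwind Session starts before Tech Block ends → Tech Block and Woodwind Session overlap.
Soloist Tracking starts after Tech Block ends, so Tech Block has no further overlaps.
Woodwind Session starts before Vocals Tracking ends → Vocals Tracking and Woodwind Session overlap.
Soloist Tracking starts exactly when Vocals Tracking ends (back-to-back, no overlap), so Vocals Tracking has no further overlaps.
Soloist Tracking starts before Woodwind Session ends → Woodwind Session and Soloist Tracking overlap.
Full Soundcheck starts after Woodwind Session ends, so Woodwind Session has no further overlaps.
Full Soundcheck starts after Soloist Tracking ends, so Soloist Tracking has no further overlaps.
Full Mixing starts before Full Soundcheck ends → Full Soundcheck and Full Mixing overlap.
Percussion Rehearsal starts before Full Soundcheck ends → Full Soundcheck and Percussion Rehearsal overlap.
Strings Soundcheck starts before Full Soundcheck ends → Full Soundcheck and Strings Soundcheck overlap.
Percussion Rehearsal starts before Full Mixing ends → Full Mixing and Percussion Rehearsal overlap.
Strings Soundcheck starts before Full Mixing ends → Full Mixing and Strings Soundcheck overlap.
Strings Soundcheck starts before Percussion Rehearsal ends → Percussion Rehearsal and Strings Soundcheck overlap.
Overlapping pairs: Full Mixing & Full Soundcheck, Full Mixing & Percussion Rehearsal, Full Mixing & Strings Soundcheck, Full Soundcheck & Percussion Rehearsal, Full Soundcheck & Strings Soundcheck, Percussion Rehearsal & Strings Soundcheck, Rhythm Tracking & Tech Block, Rhythm Tracking & Vocals Tracking, Rhythm Tracking & Woodwind Session, Soloist Tracking & Woodwind Session, Tech Block & Vocals Tracking, Tech Block & Woodwind Session, Vocals Tracking & Woodwind Session — 13 in total.

13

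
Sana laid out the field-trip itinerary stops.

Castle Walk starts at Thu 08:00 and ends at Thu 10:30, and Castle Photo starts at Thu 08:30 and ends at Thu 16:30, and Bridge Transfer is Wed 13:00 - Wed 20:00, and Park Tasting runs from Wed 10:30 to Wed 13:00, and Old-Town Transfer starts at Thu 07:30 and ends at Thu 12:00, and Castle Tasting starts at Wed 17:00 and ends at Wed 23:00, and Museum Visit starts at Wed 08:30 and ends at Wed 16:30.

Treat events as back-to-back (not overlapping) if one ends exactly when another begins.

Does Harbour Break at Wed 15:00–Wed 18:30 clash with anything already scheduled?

Yes — it overlaps Bridge Transfer, Castle Tasting, Museum Visit

Museum Visit: starts Wed 08:30 before Harbour Break ends Wed 18:30, and ends Wed 16:30 after Harbour Break starts Wed 15:00 → overlap.
Park Tasting: ends Wed 13:00 at or before Harbour Break starts Wed 15:00 → clear.
Bridge Transfer: starts Wed 13:00 before Harbour Break ends Wed 18:30, and ends Wed 20:00 after Harbour Break starts Wed 15:00 → overlap.
Castle Tasting: starts Wed 17:00 before Harbour Break ends Wed 18:30, and ends Wed 23:00 after Harbour Break starts Wed 15:00 → overlap.
Old-Town Transfer: starts Thu 07:30 at or after Harbour Break ends Wed 18:30 → clear.
Castle Walk: starts Thu 08:00 at or after Harbour Break ends Wed 18:30 → clear.
Castle Photo: starts Thu 08:30 at or after Harbour Break ends Wed 18:30 → clear.
Harbour Break overlaps Museum Visit, Castle Tasting, Bridge Transfer.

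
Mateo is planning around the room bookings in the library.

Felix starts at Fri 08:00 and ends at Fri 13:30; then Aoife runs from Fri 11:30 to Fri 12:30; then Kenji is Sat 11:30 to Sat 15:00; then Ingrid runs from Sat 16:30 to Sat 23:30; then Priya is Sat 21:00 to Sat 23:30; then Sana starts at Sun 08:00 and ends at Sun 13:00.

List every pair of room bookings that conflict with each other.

Aoife & Felix, Ingrid & Priya

Sorted by start: Felix, Aoife, Kenji, Ingrid, Priya, Sana.
Aoife starts before Felix ends → Felix and Aoife overlap.
Kenji starts after Felix ends, so nothing later overlaps Felix either.
Kenji starts after Aoife ends, so nothing later overlaps Aoife either.
Ingrid starts after Kenji ends, so nothing later overlaps Kenji either.
Priya starts before Ingrid ends → Ingrid and Priya overlap.
Sana starts after Ingrid ends.
Sana starts after Priya ends.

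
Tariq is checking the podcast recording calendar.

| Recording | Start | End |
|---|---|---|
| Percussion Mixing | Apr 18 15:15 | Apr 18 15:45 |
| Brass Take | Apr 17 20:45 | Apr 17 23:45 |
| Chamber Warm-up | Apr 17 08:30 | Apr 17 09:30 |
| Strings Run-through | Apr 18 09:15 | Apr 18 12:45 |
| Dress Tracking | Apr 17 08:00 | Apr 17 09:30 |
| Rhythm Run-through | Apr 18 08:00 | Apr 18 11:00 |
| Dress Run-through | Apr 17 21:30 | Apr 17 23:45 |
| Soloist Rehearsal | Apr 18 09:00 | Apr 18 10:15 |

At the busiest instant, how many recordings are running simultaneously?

Sort all start/end points and keep a running count:
Apr 17 08:00 start Dress Tracking → 1
Apr 17 08:30 start Chamber Warm-up → 2
Apr 17 09:30 end Chamber Warm-up → 1
Apr 17 09:30 end Dress Tracking → 0
Apr 17 20:45 start Brass Take → 1
Apr 17 21:30 start Dress Run-through → 2
Apr 17 23:45 end Brass Take → 1
Apr 17 23:45 end Dress Run-through → 0
Apr 18 08:00 start Rhythm Run-through → 1
Apr 18 09:00 start Soloist Rehearsal → 2
Apr 18 09:15 start Strings Run-through → 3
Apr 18 10:15 end Soloist Rehearsal → 2
Apr 18 11:00 end Rhythm Run-through → 1
Apr 18 12:45 end Strings Run-through → 0
Apr 18 15:15 start Percussion Mixing → 1
Apr 18 15:45 end Percussion Mixing → 0
Peak is 3, at Apr 18 09:15 (Rhythm Run-through, Soloist Rehearsal, Strings Run-through).

3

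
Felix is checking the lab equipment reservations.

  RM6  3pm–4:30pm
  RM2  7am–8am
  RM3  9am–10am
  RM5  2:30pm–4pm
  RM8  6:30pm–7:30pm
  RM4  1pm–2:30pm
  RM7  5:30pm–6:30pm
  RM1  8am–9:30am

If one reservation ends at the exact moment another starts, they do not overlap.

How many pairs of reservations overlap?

Two intervals overlap when each starts before the other ends.
Sorted by start: RM2, RM1, RM3, RM4, RM5, RM6, RM7, RM8.
RM1 starts exactly when RM2 ends (back-to-back, no overlap), so RM2 has no further overlaps.
RM3 starts before RM1 ends → RM1 and RM3 overlap.
RM4 starts after RM1 ends, so RM1 has no further overlaps.
RM4 starts after RM3 ends, so RM3 has no further overlaps.
RM5 starts exactly when RM4 ends (back-to-back, no overlap), so RM4 has no further overlaps.
RM6 starts before RM5 ends → RM5 and RM6 overlap.
RM7 starts after RM5 ends, so RM5 has no further overlaps.
RM7 starts after RM6 ends, so RM6 has no further overlaps.
RM8 starts exactly when RM7 ends (back-to-back, no overlap).
Overlapping pairs: RM1 & RM3, RM5 & RM6 — 2 in total.

2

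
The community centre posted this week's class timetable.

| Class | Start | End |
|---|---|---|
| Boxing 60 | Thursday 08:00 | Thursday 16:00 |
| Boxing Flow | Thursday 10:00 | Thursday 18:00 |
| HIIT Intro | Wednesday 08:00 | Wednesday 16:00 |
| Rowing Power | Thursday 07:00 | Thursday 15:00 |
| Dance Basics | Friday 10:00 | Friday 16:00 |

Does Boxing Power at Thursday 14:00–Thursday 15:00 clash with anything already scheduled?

Yes — it overlaps Boxing 60, Boxing Flow, Rowing Power

HIIT Intro: ends Wednesday 16:00 at or before Boxing Power starts Thursday 14:00 → clear.
Rowing Power: starts Thursday 07:00 before Boxing Power ends Thursday 15:00, and ends Thursday 15:00 after Boxing Power starts Thursday 14:00 → overlap.
Boxing 60: starts Thursday 08:00 before Boxing Power ends Thursday 15:00, and ends Thursday 16:00 after Boxing Power starts Thursday 14:00 → overlap.
Boxing Flow: starts Thursday 10:00 before Boxing Power ends Thursday 15:00, and ends Thursday 18:00 after Boxing Power starts Thursday 14:00 → overlap.
Dance Basics: starts Friday 10:00 at or after Boxing Power ends Thursday 15:00 → clear.
Boxing Power overlaps Boxing 60, Boxing Flow, Rowing Power.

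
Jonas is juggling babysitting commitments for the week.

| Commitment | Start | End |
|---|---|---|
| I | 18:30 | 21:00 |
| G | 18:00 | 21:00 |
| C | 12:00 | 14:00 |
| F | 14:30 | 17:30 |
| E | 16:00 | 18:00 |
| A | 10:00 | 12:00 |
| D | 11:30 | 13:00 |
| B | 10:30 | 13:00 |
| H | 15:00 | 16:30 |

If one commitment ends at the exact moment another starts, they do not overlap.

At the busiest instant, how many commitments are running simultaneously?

3

Sweep the timeline, counting +1 at each start and −1 at each end (ends before starts at a tie):
10:00 start A → 1
10:30 start B → 2
11:30 start D → 3
12:00 end A → 2
12:00 start C → 3
13:00 end B → 2
13:00 end D → 1
14:00 end C → 0
14:30 start F → 1
15:00 start H → 2
16:00 start E → 3
16:30 end H → 2
17:30 end F → 1
18:00 end E → 0
18:00 start G → 1
18:30 start I → 2
21:00 end G → 1
21:00 end I → 0
Peak is 3, at 11:30 (A, B, D).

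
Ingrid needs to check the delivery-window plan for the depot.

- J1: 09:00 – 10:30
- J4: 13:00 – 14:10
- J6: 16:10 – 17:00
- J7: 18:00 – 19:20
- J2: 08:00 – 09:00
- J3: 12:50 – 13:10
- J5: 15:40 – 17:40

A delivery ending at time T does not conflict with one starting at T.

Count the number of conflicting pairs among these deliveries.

2

Two intervals overlap when each starts before the other ends.
Sorted by start: J2, J1, J3, J4, J5, J6, J7.
J1 starts exactly when J2 ends (back-to-back, no overlap), so nothing later overlaps J2 either.
J3 starts after J1 ends, so nothing later overlaps J1 either.
J4 starts before J3 ends → J3 and J4 overlap.
J5 starts after J3 ends, so nothing later overlaps J3 either.
J5 starts after J4 ends, so nothing later overlaps J4 either.
J6 starts before J5 ends → J5 and J6 overlap.
J7 starts after J5 ends.
J7 starts after J6 ends.
Overlapping pairs: J3 & J4, J5 & J6 — 2 in total.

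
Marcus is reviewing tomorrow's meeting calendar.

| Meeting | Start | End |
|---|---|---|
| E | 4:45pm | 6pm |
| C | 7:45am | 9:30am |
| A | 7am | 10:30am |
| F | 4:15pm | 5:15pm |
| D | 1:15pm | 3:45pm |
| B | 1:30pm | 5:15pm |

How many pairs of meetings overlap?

Sorted by start: A, C, D, B, F, E.
C starts before A ends → A and C overlap.
D starts after A ends — done with A.
D starts after C ends — done with C.
B starts before D ends → D and B overlap.
F starts after D ends — done with D.
F starts before B ends → B and F overlap.
E starts before B ends → B and E overlap.
E starts before F ends → F and E overlap.
Overlapping pairs: A & C, B & D, B & E, B & F, E & F — 5 in total.

5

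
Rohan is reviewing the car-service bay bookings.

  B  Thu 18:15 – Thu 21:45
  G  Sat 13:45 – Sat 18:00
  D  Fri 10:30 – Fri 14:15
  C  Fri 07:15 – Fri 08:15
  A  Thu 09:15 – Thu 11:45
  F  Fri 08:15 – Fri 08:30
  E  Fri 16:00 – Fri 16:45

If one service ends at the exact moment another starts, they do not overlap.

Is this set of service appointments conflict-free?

Sorted by start: A, B, C, F, D, E, G.
B starts after A ends; A is clear from here.
C starts after B ends; B is clear from here.
F starts exactly when C ends (back-to-back, no overlap); C is clear from here.
D starts after F ends; F is clear from here.
E starts after D ends; D is clear from here.
G starts after E ends.
Every pair is clear; the schedule has no overlaps.

Yes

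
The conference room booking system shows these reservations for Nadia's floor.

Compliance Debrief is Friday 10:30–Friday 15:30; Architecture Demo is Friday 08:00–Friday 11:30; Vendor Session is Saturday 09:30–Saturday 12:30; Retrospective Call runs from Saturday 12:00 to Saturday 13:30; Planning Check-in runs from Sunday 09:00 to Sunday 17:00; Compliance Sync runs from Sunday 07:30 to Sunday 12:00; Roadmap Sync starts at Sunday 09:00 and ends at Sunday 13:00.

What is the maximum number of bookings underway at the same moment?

3

Walk through starts and ends in time order (an end at T is processed before a start at T):
Friday 08:00 start Architecture Demo → 1
Friday 10:30 start Compliance Debrief → 2
Friday 11:30 end Architecture Demo → 1
Friday 15:30 end Compliance Debrief → 0
Saturday 09:30 start Vendor Session → 1
Saturday 12:00 start Retrospective Call → 2
Saturday 12:30 end Vendor Session → 1
Saturday 13:30 end Retrospective Call → 0
Sunday 07:30 start Compliance Sync → 1
Sunday 09:00 start Planning Check-in → 2
Sunday 09:00 start Roadmap Sync → 3
Sunday 12:00 end Compliance Sync → 2
Sunday 13:00 end Roadmap Sync → 1
Sunday 17:00 end Planning Check-in → 0
Peak is 3, at Sunday 09:00 (Compliance Sync, Planning Check-in, Roadmap Sync).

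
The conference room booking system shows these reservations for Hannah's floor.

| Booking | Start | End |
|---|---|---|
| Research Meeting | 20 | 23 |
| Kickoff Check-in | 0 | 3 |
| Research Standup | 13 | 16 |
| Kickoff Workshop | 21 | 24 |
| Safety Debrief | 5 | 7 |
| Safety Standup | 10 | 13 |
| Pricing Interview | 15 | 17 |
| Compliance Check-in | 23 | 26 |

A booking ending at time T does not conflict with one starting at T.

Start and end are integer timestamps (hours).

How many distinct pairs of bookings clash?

3

Sorted by start: Kickoff Check-in, Safety Debrief, Safety Standup, Research Standup, Pricing Interview, Research Meeting, Kickoff Workshop, Compliance Check-in.
Safety Debrief starts after Kickoff Check-in ends; Kickoff Check-in is clear from here.
Safety Standup starts after Safety Debrief ends; Safety Debrief is clear from here.
Research Standup starts exactly when Safety Standup ends (back-to-back, no overlap); Safety Standup is clear from here.
Pricing Interview starts before Research Standup ends → Research Standup and Pricing Interview overlap.
Research Meeting starts after Research Standup ends; Research Standup is clear from here.
Research Meeting starts after Pricing Interview ends; Pricing Interview is clear from here.
Kickoff Workshop starts before Research Meeting ends → Research Meeting and Kickoff Workshop overlap.
Compliance Check-in starts exactly when Research Meeting ends (back-to-back, no overlap).
Compliance Check-in starts before Kickoff Workshop ends → Kickoff Workshop and Compliance Check-in overlap.
Overlapping pairs: Compliance Check-in & Kickoff Workshop, Kickoff Workshop & Research Meeting, Pricing Interview & Research Standup — 3 in total.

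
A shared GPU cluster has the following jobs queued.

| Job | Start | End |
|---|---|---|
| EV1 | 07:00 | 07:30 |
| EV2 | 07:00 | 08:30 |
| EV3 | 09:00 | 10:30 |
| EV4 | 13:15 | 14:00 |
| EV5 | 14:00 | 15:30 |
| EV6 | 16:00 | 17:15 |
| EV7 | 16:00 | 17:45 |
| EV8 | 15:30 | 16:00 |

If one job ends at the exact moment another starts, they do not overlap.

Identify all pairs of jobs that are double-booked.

Sorted by start: EV1, EV2, EV3, EV4, EV5, EV8, EV6, EV7.
EV2 starts before EV1 ends → EV1 and EV2 overlap.
EV3 starts after EV1 ends, so nothing later overlaps EV1 either.
EV3 starts after EV2 ends, so nothing later overlaps EV2 either.
EV4 starts after EV3 ends, so nothing later overlaps EV3 either.
EV5 starts exactly when EV4 ends (back-to-back, no overlap), so nothing later overlaps EV4 either.
EV8 starts exactly when EV5 ends (back-to-back, no overlap), so nothing later overlaps EV5 either.
EV6 starts exactly when EV8 ends (back-to-back, no overlap), so nothing later overlaps EV8 either.
EV7 starts before EV6 ends → EV6 and EV7 overlap.

EV1 & EV2, EV6 & EV7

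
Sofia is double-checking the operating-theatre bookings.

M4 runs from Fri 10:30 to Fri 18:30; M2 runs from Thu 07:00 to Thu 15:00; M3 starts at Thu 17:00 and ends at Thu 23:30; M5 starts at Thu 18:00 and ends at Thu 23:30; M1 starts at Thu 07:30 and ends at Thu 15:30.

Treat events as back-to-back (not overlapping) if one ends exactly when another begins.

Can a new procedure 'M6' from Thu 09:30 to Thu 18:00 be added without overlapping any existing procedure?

M2: starts Thu 07:00 before M6 ends Thu 18:00, and ends Thu 15:00 after M6 starts Thu 09:30 → overlap.
M1: starts Thu 07:30 before M6 ends Thu 18:00, and ends Thu 15:30 after M6 starts Thu 09:30 → overlap.
M3: starts Thu 17:00 before M6 ends Thu 18:00, and ends Thu 23:30 after M6 starts Thu 09:30 → overlap.
M5: starts Thu 18:00 at or after M6 ends Thu 18:00 → clear.
M4: starts Fri 10:30 at or after M6 ends Thu 18:00 → clear.
M6 overlaps M1, M2, M3.

No — it overlaps M1, M2, M3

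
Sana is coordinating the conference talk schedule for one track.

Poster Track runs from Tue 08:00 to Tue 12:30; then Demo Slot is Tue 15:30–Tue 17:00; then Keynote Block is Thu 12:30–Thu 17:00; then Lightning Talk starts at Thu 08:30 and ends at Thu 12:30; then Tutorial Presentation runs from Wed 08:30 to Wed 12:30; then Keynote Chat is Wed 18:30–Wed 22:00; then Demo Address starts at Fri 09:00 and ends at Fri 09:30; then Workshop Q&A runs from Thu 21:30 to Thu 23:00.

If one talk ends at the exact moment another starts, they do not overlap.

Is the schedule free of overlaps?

Yes

Two intervals overlap when each starts before the other ends.
Sorted by start: Poster Track, Demo Slot, Tutorial Presentation, Keynote Chat, Lightning Talk, Keynote Block, Workshop Q&A, Demo Address.
Demo Slot starts after Poster Track ends, so nothing later overlaps Poster Track either.
Tutorial Presentation starts after Demo Slot ends, so nothing later overlaps Demo Slot either.
Keynote Chat starts after Tutorial Presentation ends, so nothing later overlaps Tutorial Presentation either.
Lightning Talk starts after Keynote Chat ends, so nothing later overlaps Keynote Chat either.
Keynote Block starts exactly when Lightning Talk ends (back-to-back, no overlap), so nothing later overlaps Lightning Talk either.
Workshop Q&A starts after Keynote Block ends, so nothing later overlaps Keynote Block either.
Demo Address starts after Workshop Q&A ends.
Every pair is clear; the schedule has no overlaps.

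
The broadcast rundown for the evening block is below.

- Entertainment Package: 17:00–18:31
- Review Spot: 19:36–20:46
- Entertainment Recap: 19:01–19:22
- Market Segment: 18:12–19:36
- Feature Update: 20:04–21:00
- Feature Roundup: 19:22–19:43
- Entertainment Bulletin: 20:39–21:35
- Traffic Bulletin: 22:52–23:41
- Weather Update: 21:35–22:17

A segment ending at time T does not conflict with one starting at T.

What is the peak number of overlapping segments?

3

Walk through starts and ends in time order (an end at T is processed before a start at T):
17:00 start Entertainment Package → 1
18:12 start Market Segment → 2
18:31 end Entertainment Package → 1
19:01 start Entertainment Recap → 2
19:22 end Entertainment Recap → 1
19:22 start Feature Roundup → 2
19:36 end Market Segment → 1
19:36 start Review Spot → 2
19:43 end Feature Roundup → 1
20:04 start Feature Update → 2
20:39 start Entertainment Bulletin → 3
20:46 end Review Spot → 2
21:00 end Feature Update → 1
21:35 end Entertainment Bulletin → 0
21:35 start Weather Update → 1
22:17 end Weather Update → 0
22:52 start Traffic Bulletin → 1
23:41 end Traffic Bulletin → 0
Peak is 3, at 20:39 (Entertainment Bulletin, Feature Update, Review Spot).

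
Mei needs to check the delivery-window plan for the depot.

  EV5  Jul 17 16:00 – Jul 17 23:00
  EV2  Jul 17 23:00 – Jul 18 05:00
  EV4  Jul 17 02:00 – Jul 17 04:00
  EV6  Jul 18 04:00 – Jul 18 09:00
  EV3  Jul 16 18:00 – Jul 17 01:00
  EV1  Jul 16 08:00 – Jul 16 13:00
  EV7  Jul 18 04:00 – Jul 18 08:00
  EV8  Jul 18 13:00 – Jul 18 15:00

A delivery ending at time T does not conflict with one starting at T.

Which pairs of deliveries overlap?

Sorted by start: EV1, EV3, EV4, EV5, EV2, EV6, EV7, EV8.
EV3 starts after EV1 ends; EV1 is clear from here.
EV4 starts after EV3 ends; EV3 is clear from here.
EV5 starts after EV4 ends; EV4 is clear from here.
EV2 starts exactly when EV5 ends (back-to-back, no overlap); EV5 is clear from here.
EV6 starts before EV2 ends → EV2 and EV6 overlap.
EV7 starts before EV2 ends → EV2 and EV7 overlap.
EV8 starts after EV2 ends.
EV7 starts before EV6 ends → EV6 and EV7 overlap.
EV8 starts after EV6 ends.
EV8 starts after EV7 ends.

EV2 & EV6, EV2 & EV7, EV6 & EV7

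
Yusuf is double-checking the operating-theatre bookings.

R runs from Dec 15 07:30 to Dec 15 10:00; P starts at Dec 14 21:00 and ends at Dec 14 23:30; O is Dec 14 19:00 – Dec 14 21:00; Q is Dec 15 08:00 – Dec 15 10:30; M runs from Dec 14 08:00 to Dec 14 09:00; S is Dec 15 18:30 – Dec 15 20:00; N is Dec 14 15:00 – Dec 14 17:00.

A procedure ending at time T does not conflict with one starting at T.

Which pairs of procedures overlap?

Q & R

Sorted by start: M, N, O, P, R, Q, S.
N starts after M ends, so M has no further overlaps.
O starts after N ends, so N has no further overlaps.
P starts exactly when O ends (back-to-back, no overlap), so O has no further overlaps.
R starts after P ends, so P has no further overlaps.
Q starts before R ends → R and Q overlap.
S starts after R ends.
S starts after Q ends.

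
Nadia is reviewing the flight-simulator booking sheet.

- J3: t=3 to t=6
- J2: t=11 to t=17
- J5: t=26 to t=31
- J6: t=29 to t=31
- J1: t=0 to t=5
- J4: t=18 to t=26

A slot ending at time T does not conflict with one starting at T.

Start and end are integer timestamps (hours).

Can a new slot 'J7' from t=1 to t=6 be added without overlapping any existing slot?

J1: starts t=0 before J7 ends t=6, and ends t=5 after J7 starts t=1 → overlap.
J3: starts t=3 before J7 ends t=6, and ends t=6 after J7 starts t=1 → overlap.
J2: starts t=11 at or after J7 ends t=6 → clear.
J4: starts t=18 at or after J7 ends t=6 → clear.
J5: starts t=26 at or after J7 ends t=6 → clear.
J6: starts t=29 at or after J7 ends t=6 → clear.
J7 overlaps J1, J3.

No — it overlaps J1, J3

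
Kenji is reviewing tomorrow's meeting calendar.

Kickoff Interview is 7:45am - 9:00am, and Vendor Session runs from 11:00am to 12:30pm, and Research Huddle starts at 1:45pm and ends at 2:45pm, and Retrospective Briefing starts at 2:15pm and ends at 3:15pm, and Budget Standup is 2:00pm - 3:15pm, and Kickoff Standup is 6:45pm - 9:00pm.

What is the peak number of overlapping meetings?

Sweep the timeline, counting +1 at each start and −1 at each end (ends before starts at a tie):
7:45am start Kickoff Interview → 1
9:00am end Kickoff Interview → 0
11:00am start Vendor Session → 1
12:30pm end Vendor Session → 0
1:45pm start Research Huddle → 1
2:00pm start Budget Standup → 2
2:15pm start Retrospective Briefing → 3
2:45pm end Research Huddle → 2
3:15pm end Budget Standup → 1
3:15pm end Retrospective Briefing → 0
6:45pm start Kickoff Standup → 1
9:00pm end Kickoff Standup → 0
Peak is 3, at 2:15pm (Budget Standup, Research Huddle, Retrospective Briefing).

3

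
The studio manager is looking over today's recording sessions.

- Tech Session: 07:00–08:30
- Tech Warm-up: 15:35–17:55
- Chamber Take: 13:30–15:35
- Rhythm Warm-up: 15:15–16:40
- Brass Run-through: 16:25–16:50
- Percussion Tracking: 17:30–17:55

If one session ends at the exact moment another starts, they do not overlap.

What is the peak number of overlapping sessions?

Sweep the timeline, counting +1 at each start and −1 at each end (ends before starts at a tie):
07:00 start Tech Session → 1
08:30 end Tech Session → 0
13:30 start Chamber Take → 1
15:15 start Rhythm Warm-up → 2
15:35 end Chamber Take → 1
15:35 start Tech Warm-up → 2
16:25 start Brass Run-through → 3
16:40 end Rhythm Warm-up → 2
16:50 end Brass Run-through → 1
17:30 start Percussion Tracking → 2
17:55 end Percussion Tracking → 1
17:55 end Tech Warm-up → 0
Peak is 3, at 16:25 (Brass Run-through, Rhythm Warm-up, Tech Warm-up).

3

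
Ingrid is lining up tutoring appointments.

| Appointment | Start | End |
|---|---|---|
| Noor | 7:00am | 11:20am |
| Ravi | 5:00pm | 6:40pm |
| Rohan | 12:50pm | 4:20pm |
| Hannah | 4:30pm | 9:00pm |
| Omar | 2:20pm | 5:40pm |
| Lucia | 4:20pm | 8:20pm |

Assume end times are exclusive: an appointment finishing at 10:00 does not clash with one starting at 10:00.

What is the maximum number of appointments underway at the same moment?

4

Sweep the timeline, counting +1 at each start and −1 at each end (ends before starts at a tie):
7:00am start Noor → 1
11:20am end Noor → 0
12:50pm start Rohan → 1
2:20pm start Omar → 2
4:20pm end Rohan → 1
4:20pm start Lucia → 2
4:30pm start Hannah → 3
5:00pm start Ravi → 4
5:40pm end Omar → 3
6:40pm end Ravi → 2
8:20pm end Lucia → 1
9:00pm end Hannah → 0
Peak is 4, at 5:00pm (Hannah, Lucia, Omar, Ravi).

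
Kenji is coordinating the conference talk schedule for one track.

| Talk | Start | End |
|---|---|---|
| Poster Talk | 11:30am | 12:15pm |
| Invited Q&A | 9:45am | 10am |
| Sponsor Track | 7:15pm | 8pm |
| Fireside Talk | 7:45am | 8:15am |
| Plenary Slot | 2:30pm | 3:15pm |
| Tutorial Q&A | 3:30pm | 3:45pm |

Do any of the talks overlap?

Sorted by start: Fireside Talk, Invited Q&A, Poster Talk, Plenary Slot, Tutorial Q&A, Sponsor Track.
Invited Q&A starts after Fireside Talk ends; Fireside Talk is clear from here.
Poster Talk starts after Invited Q&A ends; Invited Q&A is clear from here.
Plenary Slot starts after Poster Talk ends; Poster Talk is clear from here.
Tutorial Q&A starts after Plenary Slot ends; Plenary Slot is clear from here.
Sponsor Track starts after Tutorial Q&A ends.
Every pair is clear; the schedule has no overlaps.

No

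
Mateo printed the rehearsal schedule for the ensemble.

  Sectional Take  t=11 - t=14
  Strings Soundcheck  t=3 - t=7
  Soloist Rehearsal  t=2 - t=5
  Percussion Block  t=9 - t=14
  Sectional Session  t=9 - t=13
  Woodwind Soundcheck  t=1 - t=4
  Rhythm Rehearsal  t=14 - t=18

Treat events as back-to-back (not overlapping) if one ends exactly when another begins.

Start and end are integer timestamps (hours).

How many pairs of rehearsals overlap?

Check each pair: they overlap iff neither finishes before the other starts.
Sorted by start: Woodwind Soundcheck, Soloist Rehearsal, Strings Soundcheck, Sectional Session, Percussion Block, Sectional Take, Rhythm Rehearsal.
Soloist Rehearsal starts before Woodwind Soundcheck ends → Woodwind Soundcheck and Soloist Rehearsal overlap.
Strings Soundcheck starts before Woodwind Soundcheck ends → Woodwind Soundcheck and Strings Soundcheck overlap.
Sectional Session starts after Woodwind Soundcheck ends, so nothing later overlaps Woodwind Soundcheck either.
Strings Soundcheck starts before Soloist Rehearsal ends → Soloist Rehearsal and Strings Soundcheck overlap.
Sectional Session starts after Soloist Rehearsal ends, so nothing later overlaps Soloist Rehearsal either.
Sectional Session starts after Strings Soundcheck ends, so nothing later overlaps Strings Soundcheck either.
Percussion Block starts before Sectional Session ends → Sectional Session and Percussion Block overlap.
Sectional Take starts before Sectional Session ends → Sectional Session and Sectional Take overlap.
Rhythm Rehearsal starts after Sectional Session ends.
Sectional Take starts before Percussion Block ends → Percussion Block and Sectional Take overlap.
Rhythm Rehearsal starts exactly when Percussion Block ends (back-to-back, no overlap).
Rhythm Rehearsal starts exactly when Sectional Take ends (back-to-back, no overlap).
Overlapping pairs: Percussion Block & Sectional Session, Percussion Block & Sectional Take, Sectional Session & Sectional Take, Soloist Rehearsal & Strings Soundcheck, Soloist Rehearsal & Woodwind Soundcheck, Strings Soundcheck & Woodwind Soundcheck — 6 in total.

6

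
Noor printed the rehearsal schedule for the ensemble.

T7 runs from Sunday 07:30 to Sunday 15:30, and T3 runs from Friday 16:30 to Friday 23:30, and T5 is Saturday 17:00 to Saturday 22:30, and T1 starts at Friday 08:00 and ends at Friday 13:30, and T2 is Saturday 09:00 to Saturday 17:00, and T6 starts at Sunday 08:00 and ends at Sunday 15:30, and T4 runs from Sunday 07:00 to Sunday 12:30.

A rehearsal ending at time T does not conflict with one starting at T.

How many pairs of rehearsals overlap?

3

Sorted by start: T1, T3, T2, T5, T4, T7, T6.
T3 starts after T1 ends, so nothing later overlaps T1 either.
T2 starts after T3 ends, so nothing later overlaps T3 either.
T5 starts exactly when T2 ends (back-to-back, no overlap), so nothing later overlaps T2 either.
T4 starts after T5 ends, so nothing later overlaps T5 either.
T7 starts before T4 ends → T4 and T7 overlap.
T6 starts before T4 ends → T4 and T6 overlap.
T6 starts before T7 ends → T7 and T6 overlap.
Overlapping pairs: T4 & T6, T4 & T7, T6 & T7 — 3 in total.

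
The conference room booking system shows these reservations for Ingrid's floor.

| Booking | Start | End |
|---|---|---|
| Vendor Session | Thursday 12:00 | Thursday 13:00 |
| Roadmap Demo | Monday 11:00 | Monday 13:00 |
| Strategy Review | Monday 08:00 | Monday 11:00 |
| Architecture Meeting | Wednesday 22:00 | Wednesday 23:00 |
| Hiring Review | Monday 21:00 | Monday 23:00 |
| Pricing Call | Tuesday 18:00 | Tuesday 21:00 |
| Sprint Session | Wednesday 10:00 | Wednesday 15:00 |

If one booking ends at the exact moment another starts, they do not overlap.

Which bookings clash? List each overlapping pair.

Sorted by start: Strategy Review, Roadmap Demo, Hiring Review, Pricing Call, Sprint Session, Architecture Meeting, Vendor Session.
Roadmap Demo starts exactly when Strategy Review ends (back-to-back, no overlap) — done with Strategy Review.
Hiring Review starts after Roadmap Demo ends — done with Roadmap Demo.
Pricing Call starts after Hiring Review ends — done with Hiring Review.
Sprint Session starts after Pricing Call ends — done with Pricing Call.
Architecture Meeting starts after Sprint Session ends — done with Sprint Session.
Vendor Session starts after Architecture Meeting ends.

no overlapping pairs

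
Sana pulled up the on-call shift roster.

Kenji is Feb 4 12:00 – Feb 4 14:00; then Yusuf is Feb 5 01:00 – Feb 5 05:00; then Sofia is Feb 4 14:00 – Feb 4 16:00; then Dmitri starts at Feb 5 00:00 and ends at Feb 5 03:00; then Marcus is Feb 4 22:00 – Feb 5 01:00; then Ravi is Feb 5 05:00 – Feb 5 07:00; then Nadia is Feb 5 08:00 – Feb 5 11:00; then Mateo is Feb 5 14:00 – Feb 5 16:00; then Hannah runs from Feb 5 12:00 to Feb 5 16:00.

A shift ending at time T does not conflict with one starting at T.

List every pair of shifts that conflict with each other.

Sorted by start: Kenji, Sofia, Marcus, Dmitri, Yusuf, Ravi, Nadia, Hannah, Mateo.
Sofia starts exactly when Kenji ends (back-to-back, no overlap), so nothing later overlaps Kenji either.
Marcus starts after Sofia ends, so nothing later overlaps Sofia either.
Dmitri starts before Marcus ends → Marcus and Dmitri overlap.
Yusuf starts exactly when Marcus ends (back-to-back, no overlap), so nothing later overlaps Marcus either.
Yusuf starts before Dmitri ends → Dmitri and Yusuf overlap.
Ravi starts after Dmitri ends, so nothing later overlaps Dmitri either.
Ravi starts exactly when Yusuf ends (back-to-back, no overlap), so nothing later overlaps Yusuf either.
Nadia starts after Ravi ends, so nothing later overlaps Ravi either.
Hannah starts after Nadia ends, so nothing later overlaps Nadia either.
Mateo starts before Hannah ends → Hannah and Mateo overlap.

Dmitri & Marcus, Dmitri & Yusuf, Hannah & Mateo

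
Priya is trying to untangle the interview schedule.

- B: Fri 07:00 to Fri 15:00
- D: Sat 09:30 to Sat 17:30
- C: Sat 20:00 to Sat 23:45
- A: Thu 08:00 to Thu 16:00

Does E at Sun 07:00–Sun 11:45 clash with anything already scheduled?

No — it doesn't clash with anything

A: ends Thu 16:00 at or before E starts Sun 07:00 → clear.
B: ends Fri 15:00 at or before E starts Sun 07:00 → clear.
D: ends Sat 17:30 at or before E starts Sun 07:00 → clear.
C: ends Sat 23:45 at or before E starts Sun 07:00 → clear.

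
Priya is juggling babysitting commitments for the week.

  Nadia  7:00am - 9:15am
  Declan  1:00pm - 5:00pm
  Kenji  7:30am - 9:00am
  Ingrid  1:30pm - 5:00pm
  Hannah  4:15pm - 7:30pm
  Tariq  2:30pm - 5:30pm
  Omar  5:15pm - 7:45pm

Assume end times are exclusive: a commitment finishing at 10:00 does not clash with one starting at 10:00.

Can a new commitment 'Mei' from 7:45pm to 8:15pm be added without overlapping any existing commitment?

Yes — the slot is free

Nadia: ends 9:15am at or before Mei starts 7:45pm → clear.
Kenji: ends 9:00am at or before Mei starts 7:45pm → clear.
Declan: ends 5:00pm at or before Mei starts 7:45pm → clear.
Ingrid: ends 5:00pm at or before Mei starts 7:45pm → clear.
Tariq: ends 5:30pm at or before Mei starts 7:45pm → clear.
Hannah: ends 7:30pm at or before Mei starts 7:45pm → clear.
Omar: ends 7:45pm at or before Mei starts 7:45pm → clear.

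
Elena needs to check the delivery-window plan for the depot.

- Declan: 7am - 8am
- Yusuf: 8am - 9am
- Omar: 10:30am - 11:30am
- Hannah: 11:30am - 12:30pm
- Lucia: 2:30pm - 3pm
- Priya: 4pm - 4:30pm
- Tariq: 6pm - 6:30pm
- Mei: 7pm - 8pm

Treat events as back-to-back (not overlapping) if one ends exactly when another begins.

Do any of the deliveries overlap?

Check each pair: they overlap iff neither finishes before the other starts.
Sorted by start: Declan, Yusuf, Omar, Hannah, Lucia, Priya, Tariq, Mei.
Yusuf starts exactly when Declan ends (back-to-back, no overlap), so nothing later overlaps Declan either.
Omar starts after Yusuf ends, so nothing later overlaps Yusuf either.
Hannah starts exactly when Omar ends (back-to-back, no overlap), so nothing later overlaps Omar either.
Lucia starts after Hannah ends, so nothing later overlaps Hannah either.
Priya starts after Lucia ends, so nothing later overlaps Lucia either.
Tariq starts after Priya ends, so nothing later overlaps Priya either.
Mei starts after Tariq ends.
Every pair is clear; the schedule has no overlaps.

No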